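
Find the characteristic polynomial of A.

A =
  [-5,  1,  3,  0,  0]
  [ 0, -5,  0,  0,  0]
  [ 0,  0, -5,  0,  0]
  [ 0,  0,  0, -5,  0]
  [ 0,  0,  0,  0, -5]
x^5 + 25*x^4 + 250*x^3 + 1250*x^2 + 3125*x + 3125

Expanding det(x·I − A) (e.g. by cofactor expansion or by noting that A is similar to its Jordan form J, which has the same characteristic polynomial as A) gives
  χ_A(x) = x^5 + 25*x^4 + 250*x^3 + 1250*x^2 + 3125*x + 3125
which factors as (x + 5)^5. The eigenvalues (with algebraic multiplicities) are λ = -5 with multiplicity 5.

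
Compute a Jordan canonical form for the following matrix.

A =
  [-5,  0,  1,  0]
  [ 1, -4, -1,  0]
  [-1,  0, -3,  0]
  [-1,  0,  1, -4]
J_2(-4) ⊕ J_1(-4) ⊕ J_1(-4)

The characteristic polynomial is
  det(x·I − A) = x^4 + 16*x^3 + 96*x^2 + 256*x + 256 = (x + 4)^4

Eigenvalues and multiplicities (the geometric multiplicity of λ is n − rank(A − λI), which equals the number of Jordan blocks for λ):
  λ = -4: algebraic multiplicity = 4, geometric multiplicity = 3

Determining the block sizes for each eigenvalue:
  λ = -4: 3 blocks summing to 4 forces exactly one block of size 2 and the rest size 1 → block sizes [2, 1, 1]

Assembling the blocks gives a Jordan form
J =
  [-4,  1,  0,  0]
  [ 0, -4,  0,  0]
  [ 0,  0, -4,  0]
  [ 0,  0,  0, -4]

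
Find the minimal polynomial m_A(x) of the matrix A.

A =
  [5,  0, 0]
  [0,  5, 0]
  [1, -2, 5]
x^2 - 10*x + 25

The characteristic polynomial is χ_A(x) = (x - 5)^3, so the eigenvalues are known. The minimal polynomial is
  m_A(x) = Π_λ (x − λ)^{k_λ}
where k_λ is the size of the *largest* Jordan block for λ (equivalently, the smallest k with (A − λI)^k v = 0 for every generalised eigenvector v of λ).

  λ = 5: largest Jordan block has size 2, contributing (x − 5)^2

So m_A(x) = (x - 5)^2 = x^2 - 10*x + 25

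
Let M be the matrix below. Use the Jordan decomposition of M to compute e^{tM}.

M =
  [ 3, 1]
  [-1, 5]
e^{tM} =
  [-t*exp(4*t) + exp(4*t), t*exp(4*t)]
  [-t*exp(4*t), t*exp(4*t) + exp(4*t)]

Strategy: write M = P · J · P⁻¹ where J is a Jordan canonical form, so e^{tM} = P · e^{tJ} · P⁻¹, and e^{tJ} can be computed block-by-block.

M has Jordan form
J =
  [4, 1]
  [0, 4]
(up to reordering of blocks).

Per-block formulas:
  For a 2×2 Jordan block J_2(4): exp(t · J_2(4)) = e^(4t)·(I + t·N), where N is the 2×2 nilpotent shift.

After assembling e^{tJ} and conjugating by P, we get:

e^{tM} =
  [-t*exp(4*t) + exp(4*t), t*exp(4*t)]
  [-t*exp(4*t), t*exp(4*t) + exp(4*t)]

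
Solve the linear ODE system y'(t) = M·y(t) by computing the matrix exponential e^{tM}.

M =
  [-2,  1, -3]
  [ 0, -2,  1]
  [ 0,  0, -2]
e^{tM} =
  [exp(-2*t), t*exp(-2*t), t^2*exp(-2*t)/2 - 3*t*exp(-2*t)]
  [0, exp(-2*t), t*exp(-2*t)]
  [0, 0, exp(-2*t)]

Strategy: write M = P · J · P⁻¹ where J is a Jordan canonical form, so e^{tM} = P · e^{tJ} · P⁻¹, and e^{tJ} can be computed block-by-block.

M has Jordan form
J =
  [-2,  1,  0]
  [ 0, -2,  1]
  [ 0,  0, -2]
(up to reordering of blocks).

Per-block formulas:
  For a 3×3 Jordan block J_3(-2): exp(t · J_3(-2)) = e^(-2t)·(I + t·N + (t^2/2)·N^2), where N is the 3×3 nilpotent shift.

After assembling e^{tJ} and conjugating by P, we get:

e^{tM} =
  [exp(-2*t), t*exp(-2*t), t^2*exp(-2*t)/2 - 3*t*exp(-2*t)]
  [0, exp(-2*t), t*exp(-2*t)]
  [0, 0, exp(-2*t)]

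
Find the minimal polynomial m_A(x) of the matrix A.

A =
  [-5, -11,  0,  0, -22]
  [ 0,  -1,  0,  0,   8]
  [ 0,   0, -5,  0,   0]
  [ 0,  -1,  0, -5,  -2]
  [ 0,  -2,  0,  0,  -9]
x^2 + 10*x + 25

The characteristic polynomial is χ_A(x) = (x + 5)^5, so the eigenvalues are known. The minimal polynomial is
  m_A(x) = Π_λ (x − λ)^{k_λ}
where k_λ is the size of the *largest* Jordan block for λ (equivalently, the smallest k with (A − λI)^k v = 0 for every generalised eigenvector v of λ).

  λ = -5: largest Jordan block has size 2, contributing (x + 5)^2

So m_A(x) = (x + 5)^2 = x^2 + 10*x + 25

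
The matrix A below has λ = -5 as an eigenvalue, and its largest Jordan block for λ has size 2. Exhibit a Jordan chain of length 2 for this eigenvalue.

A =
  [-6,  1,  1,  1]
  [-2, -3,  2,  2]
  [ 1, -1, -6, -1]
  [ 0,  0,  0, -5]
A Jordan chain for λ = -5 of length 2:
v_1 = (-1, -2, 1, 0)ᵀ
v_2 = (1, 0, 0, 0)ᵀ

Let N = A − (-5)·I. We want v_2 with N^2 v_2 = 0 but N^1 v_2 ≠ 0; then v_{j-1} := N · v_j for j = 2, …, 2.

Pick v_2 = (1, 0, 0, 0)ᵀ.
Then v_1 = N · v_2 = (-1, -2, 1, 0)ᵀ.

Sanity check: (A − (-5)·I) v_1 = (0, 0, 0, 0)ᵀ = 0. ✓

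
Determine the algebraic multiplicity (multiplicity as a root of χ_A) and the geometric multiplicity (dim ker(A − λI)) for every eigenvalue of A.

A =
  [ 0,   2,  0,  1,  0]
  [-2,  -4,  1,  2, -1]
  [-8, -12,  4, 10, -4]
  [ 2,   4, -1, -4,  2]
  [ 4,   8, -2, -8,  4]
λ = 0: alg = 5, geom = 2

Step 1 — factor the characteristic polynomial to read off the algebraic multiplicities:
  χ_A(x) = x^5

Step 2 — compute geometric multiplicities via the rank-nullity identity g(λ) = n − rank(A − λI):
  rank(A − (0)·I) = 3, so dim ker(A − (0)·I) = n − 3 = 2

Summary:
  λ = 0: algebraic multiplicity = 5, geometric multiplicity = 2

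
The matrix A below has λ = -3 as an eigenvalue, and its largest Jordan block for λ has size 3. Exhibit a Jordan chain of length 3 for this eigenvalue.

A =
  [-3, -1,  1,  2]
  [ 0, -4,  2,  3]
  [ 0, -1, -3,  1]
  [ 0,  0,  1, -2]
A Jordan chain for λ = -3 of length 3:
v_1 = (0, -1, 1, -1)ᵀ
v_2 = (-1, -1, -1, 0)ᵀ
v_3 = (0, 1, 0, 0)ᵀ

Let N = A − (-3)·I. We want v_3 with N^3 v_3 = 0 but N^2 v_3 ≠ 0; then v_{j-1} := N · v_j for j = 3, …, 2.

Pick v_3 = (0, 1, 0, 0)ᵀ.
Then v_2 = N · v_3 = (-1, -1, -1, 0)ᵀ.
Then v_1 = N · v_2 = (0, -1, 1, -1)ᵀ.

Sanity check: (A − (-3)·I) v_1 = (0, 0, 0, 0)ᵀ = 0. ✓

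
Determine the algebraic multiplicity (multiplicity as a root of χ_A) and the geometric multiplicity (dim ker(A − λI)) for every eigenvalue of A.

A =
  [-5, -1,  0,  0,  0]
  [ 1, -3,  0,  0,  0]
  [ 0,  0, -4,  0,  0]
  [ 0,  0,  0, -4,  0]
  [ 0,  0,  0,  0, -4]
λ = -4: alg = 5, geom = 4

Step 1 — factor the characteristic polynomial to read off the algebraic multiplicities:
  χ_A(x) = (x + 4)^5

Step 2 — compute geometric multiplicities via the rank-nullity identity g(λ) = n − rank(A − λI):
  rank(A − (-4)·I) = 1, so dim ker(A − (-4)·I) = n − 1 = 4

Summary:
  λ = -4: algebraic multiplicity = 5, geometric multiplicity = 4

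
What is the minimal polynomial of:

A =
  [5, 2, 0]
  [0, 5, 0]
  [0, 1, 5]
x^2 - 10*x + 25

The characteristic polynomial is χ_A(x) = (x - 5)^3, so the eigenvalues are known. The minimal polynomial is
  m_A(x) = Π_λ (x − λ)^{k_λ}
where k_λ is the size of the *largest* Jordan block for λ (equivalently, the smallest k with (A − λI)^k v = 0 for every generalised eigenvector v of λ).

  λ = 5: largest Jordan block has size 2, contributing (x − 5)^2

So m_A(x) = (x - 5)^2 = x^2 - 10*x + 25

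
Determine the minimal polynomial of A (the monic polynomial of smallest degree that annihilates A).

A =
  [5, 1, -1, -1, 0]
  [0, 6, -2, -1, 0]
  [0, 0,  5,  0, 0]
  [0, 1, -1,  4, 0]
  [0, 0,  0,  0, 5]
x^3 - 15*x^2 + 75*x - 125

The characteristic polynomial is χ_A(x) = (x - 5)^5, so the eigenvalues are known. The minimal polynomial is
  m_A(x) = Π_λ (x − λ)^{k_λ}
where k_λ is the size of the *largest* Jordan block for λ (equivalently, the smallest k with (A − λI)^k v = 0 for every generalised eigenvector v of λ).

  λ = 5: largest Jordan block has size 3, contributing (x − 5)^3

So m_A(x) = (x - 5)^3 = x^3 - 15*x^2 + 75*x - 125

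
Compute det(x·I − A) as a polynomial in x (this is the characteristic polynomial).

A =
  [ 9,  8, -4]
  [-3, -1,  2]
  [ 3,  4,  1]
x^3 - 9*x^2 + 27*x - 27

Expanding det(x·I − A) (e.g. by cofactor expansion or by noting that A is similar to its Jordan form J, which has the same characteristic polynomial as A) gives
  χ_A(x) = x^3 - 9*x^2 + 27*x - 27
which factors as (x - 3)^3. The eigenvalues (with algebraic multiplicities) are λ = 3 with multiplicity 3.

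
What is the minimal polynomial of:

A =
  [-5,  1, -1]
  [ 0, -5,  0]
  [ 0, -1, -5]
x^3 + 15*x^2 + 75*x + 125

The characteristic polynomial is χ_A(x) = (x + 5)^3, so the eigenvalues are known. The minimal polynomial is
  m_A(x) = Π_λ (x − λ)^{k_λ}
where k_λ is the size of the *largest* Jordan block for λ (equivalently, the smallest k with (A − λI)^k v = 0 for every generalised eigenvector v of λ).

  λ = -5: largest Jordan block has size 3, contributing (x + 5)^3

So m_A(x) = (x + 5)^3 = x^3 + 15*x^2 + 75*x + 125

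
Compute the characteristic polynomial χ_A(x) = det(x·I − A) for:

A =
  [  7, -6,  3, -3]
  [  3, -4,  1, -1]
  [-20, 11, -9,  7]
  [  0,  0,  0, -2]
x^4 + 8*x^3 + 24*x^2 + 32*x + 16

Expanding det(x·I − A) (e.g. by cofactor expansion or by noting that A is similar to its Jordan form J, which has the same characteristic polynomial as A) gives
  χ_A(x) = x^4 + 8*x^3 + 24*x^2 + 32*x + 16
which factors as (x + 2)^4. The eigenvalues (with algebraic multiplicities) are λ = -2 with multiplicity 4.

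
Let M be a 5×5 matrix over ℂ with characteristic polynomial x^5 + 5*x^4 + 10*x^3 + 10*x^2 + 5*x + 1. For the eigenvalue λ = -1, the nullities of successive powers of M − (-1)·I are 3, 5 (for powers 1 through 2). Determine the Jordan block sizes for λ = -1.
Block sizes for λ = -1: [2, 2, 1]

From the dimensions of kernels of powers, the number of Jordan blocks of size at least j is d_j − d_{j−1} where d_j = dim ker(N^j) (with d_0 = 0). Computing the differences gives [3, 2].
The number of blocks of size exactly k is (#blocks of size ≥ k) − (#blocks of size ≥ k + 1), so the partition is: 1 block(s) of size 1, 2 block(s) of size 2.
In nonincreasing order the block sizes are [2, 2, 1].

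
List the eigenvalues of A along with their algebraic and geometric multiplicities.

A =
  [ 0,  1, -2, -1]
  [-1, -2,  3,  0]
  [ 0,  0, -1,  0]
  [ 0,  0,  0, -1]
λ = -1: alg = 4, geom = 2

Step 1 — factor the characteristic polynomial to read off the algebraic multiplicities:
  χ_A(x) = (x + 1)^4

Step 2 — compute geometric multiplicities via the rank-nullity identity g(λ) = n − rank(A − λI):
  rank(A − (-1)·I) = 2, so dim ker(A − (-1)·I) = n − 2 = 2

Summary:
  λ = -1: algebraic multiplicity = 4, geometric multiplicity = 2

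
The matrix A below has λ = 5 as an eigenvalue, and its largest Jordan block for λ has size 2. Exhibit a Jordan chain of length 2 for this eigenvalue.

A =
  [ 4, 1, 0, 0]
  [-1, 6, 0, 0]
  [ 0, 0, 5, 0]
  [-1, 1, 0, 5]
A Jordan chain for λ = 5 of length 2:
v_1 = (-1, -1, 0, -1)ᵀ
v_2 = (1, 0, 0, 0)ᵀ

Let N = A − (5)·I. We want v_2 with N^2 v_2 = 0 but N^1 v_2 ≠ 0; then v_{j-1} := N · v_j for j = 2, …, 2.

Pick v_2 = (1, 0, 0, 0)ᵀ.
Then v_1 = N · v_2 = (-1, -1, 0, -1)ᵀ.

Sanity check: (A − (5)·I) v_1 = (0, 0, 0, 0)ᵀ = 0. ✓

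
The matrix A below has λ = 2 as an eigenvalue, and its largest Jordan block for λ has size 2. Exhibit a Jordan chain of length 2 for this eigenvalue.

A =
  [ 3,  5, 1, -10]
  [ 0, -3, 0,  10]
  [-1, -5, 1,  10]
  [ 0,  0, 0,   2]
A Jordan chain for λ = 2 of length 2:
v_1 = (1, 0, -1, 0)ᵀ
v_2 = (1, 0, 0, 0)ᵀ

Let N = A − (2)·I. We want v_2 with N^2 v_2 = 0 but N^1 v_2 ≠ 0; then v_{j-1} := N · v_j for j = 2, …, 2.

Pick v_2 = (1, 0, 0, 0)ᵀ.
Then v_1 = N · v_2 = (1, 0, -1, 0)ᵀ.

Sanity check: (A − (2)·I) v_1 = (0, 0, 0, 0)ᵀ = 0. ✓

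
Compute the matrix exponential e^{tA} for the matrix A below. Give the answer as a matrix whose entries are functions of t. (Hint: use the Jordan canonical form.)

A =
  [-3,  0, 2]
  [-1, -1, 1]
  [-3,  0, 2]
e^{tA} =
  [-2 + 3*exp(-t), 0, 2 - 2*exp(-t)]
  [-1 + exp(-t), exp(-t), 1 - exp(-t)]
  [-3 + 3*exp(-t), 0, 3 - 2*exp(-t)]

Strategy: write A = P · J · P⁻¹ where J is a Jordan canonical form, so e^{tA} = P · e^{tJ} · P⁻¹, and e^{tJ} can be computed block-by-block.

A has Jordan form
J =
  [-1,  0, 0]
  [ 0, -1, 0]
  [ 0,  0, 0]
(up to reordering of blocks).

Per-block formulas:
  For a 1×1 block at λ = 0: exp(t · [0]) = [e^(0t)].
  For a 1×1 block at λ = -1: exp(t · [-1]) = [e^(-1t)].

After assembling e^{tJ} and conjugating by P, we get:

e^{tA} =
  [-2 + 3*exp(-t), 0, 2 - 2*exp(-t)]
  [-1 + exp(-t), exp(-t), 1 - exp(-t)]
  [-3 + 3*exp(-t), 0, 3 - 2*exp(-t)]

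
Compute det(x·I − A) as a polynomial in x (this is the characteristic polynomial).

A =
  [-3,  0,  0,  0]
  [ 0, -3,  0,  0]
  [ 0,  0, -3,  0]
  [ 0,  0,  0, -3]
x^4 + 12*x^3 + 54*x^2 + 108*x + 81

Expanding det(x·I − A) (e.g. by cofactor expansion or by noting that A is similar to its Jordan form J, which has the same characteristic polynomial as A) gives
  χ_A(x) = x^4 + 12*x^3 + 54*x^2 + 108*x + 81
which factors as (x + 3)^4. The eigenvalues (with algebraic multiplicities) are λ = -3 with multiplicity 4.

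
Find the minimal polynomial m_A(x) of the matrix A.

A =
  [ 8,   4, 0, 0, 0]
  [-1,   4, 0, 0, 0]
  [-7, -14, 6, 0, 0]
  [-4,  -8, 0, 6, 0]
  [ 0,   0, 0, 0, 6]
x^2 - 12*x + 36

The characteristic polynomial is χ_A(x) = (x - 6)^5, so the eigenvalues are known. The minimal polynomial is
  m_A(x) = Π_λ (x − λ)^{k_λ}
where k_λ is the size of the *largest* Jordan block for λ (equivalently, the smallest k with (A − λI)^k v = 0 for every generalised eigenvector v of λ).

  λ = 6: largest Jordan block has size 2, contributing (x − 6)^2

So m_A(x) = (x - 6)^2 = x^2 - 12*x + 36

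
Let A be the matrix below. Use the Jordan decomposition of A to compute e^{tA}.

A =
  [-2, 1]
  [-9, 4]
e^{tA} =
  [-3*t*exp(t) + exp(t), t*exp(t)]
  [-9*t*exp(t), 3*t*exp(t) + exp(t)]

Strategy: write A = P · J · P⁻¹ where J is a Jordan canonical form, so e^{tA} = P · e^{tJ} · P⁻¹, and e^{tJ} can be computed block-by-block.

A has Jordan form
J =
  [1, 1]
  [0, 1]
(up to reordering of blocks).

Per-block formulas:
  For a 2×2 Jordan block J_2(1): exp(t · J_2(1)) = e^(1t)·(I + t·N), where N is the 2×2 nilpotent shift.

After assembling e^{tJ} and conjugating by P, we get:

e^{tA} =
  [-3*t*exp(t) + exp(t), t*exp(t)]
  [-9*t*exp(t), 3*t*exp(t) + exp(t)]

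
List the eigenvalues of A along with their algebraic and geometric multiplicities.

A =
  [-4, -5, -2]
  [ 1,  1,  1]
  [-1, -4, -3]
λ = -2: alg = 3, geom = 1

Step 1 — factor the characteristic polynomial to read off the algebraic multiplicities:
  χ_A(x) = (x + 2)^3

Step 2 — compute geometric multiplicities via the rank-nullity identity g(λ) = n − rank(A − λI):
  rank(A − (-2)·I) = 2, so dim ker(A − (-2)·I) = n − 2 = 1

Summary:
  λ = -2: algebraic multiplicity = 3, geometric multiplicity = 1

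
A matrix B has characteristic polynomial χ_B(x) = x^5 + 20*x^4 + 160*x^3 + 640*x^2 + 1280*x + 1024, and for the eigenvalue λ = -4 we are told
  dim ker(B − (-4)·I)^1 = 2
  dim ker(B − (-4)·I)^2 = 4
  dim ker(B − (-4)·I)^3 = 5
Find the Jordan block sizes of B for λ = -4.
Block sizes for λ = -4: [3, 2]

From the dimensions of kernels of powers, the number of Jordan blocks of size at least j is d_j − d_{j−1} where d_j = dim ker(N^j) (with d_0 = 0). Computing the differences gives [2, 2, 1].
The number of blocks of size exactly k is (#blocks of size ≥ k) − (#blocks of size ≥ k + 1), so the partition is: 1 block(s) of size 2, 1 block(s) of size 3.
In nonincreasing order the block sizes are [3, 2].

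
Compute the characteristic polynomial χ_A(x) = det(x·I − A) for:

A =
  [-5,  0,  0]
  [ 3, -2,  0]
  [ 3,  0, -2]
x^3 + 9*x^2 + 24*x + 20

Expanding det(x·I − A) (e.g. by cofactor expansion or by noting that A is similar to its Jordan form J, which has the same characteristic polynomial as A) gives
  χ_A(x) = x^3 + 9*x^2 + 24*x + 20
which factors as (x + 2)^2*(x + 5). The eigenvalues (with algebraic multiplicities) are λ = -5 with multiplicity 1, λ = -2 with multiplicity 2.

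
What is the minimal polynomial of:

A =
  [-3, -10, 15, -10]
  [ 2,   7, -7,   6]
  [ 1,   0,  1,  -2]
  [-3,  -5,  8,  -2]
x^3 - x^2 - 8*x + 12

The characteristic polynomial is χ_A(x) = (x - 2)^3*(x + 3), so the eigenvalues are known. The minimal polynomial is
  m_A(x) = Π_λ (x − λ)^{k_λ}
where k_λ is the size of the *largest* Jordan block for λ (equivalently, the smallest k with (A − λI)^k v = 0 for every generalised eigenvector v of λ).

  λ = -3: largest Jordan block has size 1, contributing (x + 3)
  λ = 2: largest Jordan block has size 2, contributing (x − 2)^2

So m_A(x) = (x - 2)^2*(x + 3) = x^3 - x^2 - 8*x + 12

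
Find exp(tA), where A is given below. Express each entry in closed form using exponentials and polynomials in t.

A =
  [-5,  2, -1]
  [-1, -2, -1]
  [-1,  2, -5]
e^{tA} =
  [-t*exp(-4*t) + exp(-4*t), 2*t*exp(-4*t), -t*exp(-4*t)]
  [-t*exp(-4*t), 2*t*exp(-4*t) + exp(-4*t), -t*exp(-4*t)]
  [-t*exp(-4*t), 2*t*exp(-4*t), -t*exp(-4*t) + exp(-4*t)]

Strategy: write A = P · J · P⁻¹ where J is a Jordan canonical form, so e^{tA} = P · e^{tJ} · P⁻¹, and e^{tJ} can be computed block-by-block.

A has Jordan form
J =
  [-4,  1,  0]
  [ 0, -4,  0]
  [ 0,  0, -4]
(up to reordering of blocks).

Per-block formulas:
  For a 1×1 block at λ = -4: exp(t · [-4]) = [e^(-4t)].
  For a 2×2 Jordan block J_2(-4): exp(t · J_2(-4)) = e^(-4t)·(I + t·N), where N is the 2×2 nilpotent shift.

After assembling e^{tJ} and conjugating by P, we get:

e^{tA} =
  [-t*exp(-4*t) + exp(-4*t), 2*t*exp(-4*t), -t*exp(-4*t)]
  [-t*exp(-4*t), 2*t*exp(-4*t) + exp(-4*t), -t*exp(-4*t)]
  [-t*exp(-4*t), 2*t*exp(-4*t), -t*exp(-4*t) + exp(-4*t)]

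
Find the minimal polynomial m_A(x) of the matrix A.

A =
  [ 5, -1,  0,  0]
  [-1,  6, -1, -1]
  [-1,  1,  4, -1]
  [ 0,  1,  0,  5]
x^3 - 15*x^2 + 75*x - 125

The characteristic polynomial is χ_A(x) = (x - 5)^4, so the eigenvalues are known. The minimal polynomial is
  m_A(x) = Π_λ (x − λ)^{k_λ}
where k_λ is the size of the *largest* Jordan block for λ (equivalently, the smallest k with (A − λI)^k v = 0 for every generalised eigenvector v of λ).

  λ = 5: largest Jordan block has size 3, contributing (x − 5)^3

So m_A(x) = (x - 5)^3 = x^3 - 15*x^2 + 75*x - 125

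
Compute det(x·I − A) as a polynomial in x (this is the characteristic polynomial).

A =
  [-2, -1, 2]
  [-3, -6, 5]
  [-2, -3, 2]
x^3 + 6*x^2 + 12*x + 8

Expanding det(x·I − A) (e.g. by cofactor expansion or by noting that A is similar to its Jordan form J, which has the same characteristic polynomial as A) gives
  χ_A(x) = x^3 + 6*x^2 + 12*x + 8
which factors as (x + 2)^3. The eigenvalues (with algebraic multiplicities) are λ = -2 with multiplicity 3.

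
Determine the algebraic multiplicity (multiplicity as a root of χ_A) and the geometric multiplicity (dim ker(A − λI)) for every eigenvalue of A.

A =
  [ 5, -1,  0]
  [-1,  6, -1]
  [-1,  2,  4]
λ = 5: alg = 3, geom = 1

Step 1 — factor the characteristic polynomial to read off the algebraic multiplicities:
  χ_A(x) = (x - 5)^3

Step 2 — compute geometric multiplicities via the rank-nullity identity g(λ) = n − rank(A − λI):
  rank(A − (5)·I) = 2, so dim ker(A − (5)·I) = n − 2 = 1

Summary:
  λ = 5: algebraic multiplicity = 3, geometric multiplicity = 1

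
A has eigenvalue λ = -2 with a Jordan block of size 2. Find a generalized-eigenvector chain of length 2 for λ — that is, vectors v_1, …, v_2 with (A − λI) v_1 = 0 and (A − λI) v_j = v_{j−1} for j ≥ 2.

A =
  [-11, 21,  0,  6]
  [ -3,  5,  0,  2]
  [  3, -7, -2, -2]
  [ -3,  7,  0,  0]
A Jordan chain for λ = -2 of length 2:
v_1 = (-9, -3, 3, -3)ᵀ
v_2 = (1, 0, 0, 0)ᵀ

Let N = A − (-2)·I. We want v_2 with N^2 v_2 = 0 but N^1 v_2 ≠ 0; then v_{j-1} := N · v_j for j = 2, …, 2.

Pick v_2 = (1, 0, 0, 0)ᵀ.
Then v_1 = N · v_2 = (-9, -3, 3, -3)ᵀ.

Sanity check: (A − (-2)·I) v_1 = (0, 0, 0, 0)ᵀ = 0. ✓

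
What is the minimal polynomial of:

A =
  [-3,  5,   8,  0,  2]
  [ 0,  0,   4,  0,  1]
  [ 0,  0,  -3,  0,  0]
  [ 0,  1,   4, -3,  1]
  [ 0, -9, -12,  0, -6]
x^3 + 9*x^2 + 27*x + 27

The characteristic polynomial is χ_A(x) = (x + 3)^5, so the eigenvalues are known. The minimal polynomial is
  m_A(x) = Π_λ (x − λ)^{k_λ}
where k_λ is the size of the *largest* Jordan block for λ (equivalently, the smallest k with (A − λI)^k v = 0 for every generalised eigenvector v of λ).

  λ = -3: largest Jordan block has size 3, contributing (x + 3)^3

So m_A(x) = (x + 3)^3 = x^3 + 9*x^2 + 27*x + 27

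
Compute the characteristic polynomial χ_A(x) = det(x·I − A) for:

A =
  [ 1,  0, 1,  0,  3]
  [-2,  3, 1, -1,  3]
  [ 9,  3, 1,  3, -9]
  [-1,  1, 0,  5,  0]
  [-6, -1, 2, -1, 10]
x^5 - 20*x^4 + 160*x^3 - 640*x^2 + 1280*x - 1024

Expanding det(x·I − A) (e.g. by cofactor expansion or by noting that A is similar to its Jordan form J, which has the same characteristic polynomial as A) gives
  χ_A(x) = x^5 - 20*x^4 + 160*x^3 - 640*x^2 + 1280*x - 1024
which factors as (x - 4)^5. The eigenvalues (with algebraic multiplicities) are λ = 4 with multiplicity 5.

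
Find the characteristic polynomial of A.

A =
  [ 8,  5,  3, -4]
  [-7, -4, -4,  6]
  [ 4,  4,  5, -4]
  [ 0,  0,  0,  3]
x^4 - 12*x^3 + 54*x^2 - 108*x + 81

Expanding det(x·I − A) (e.g. by cofactor expansion or by noting that A is similar to its Jordan form J, which has the same characteristic polynomial as A) gives
  χ_A(x) = x^4 - 12*x^3 + 54*x^2 - 108*x + 81
which factors as (x - 3)^4. The eigenvalues (with algebraic multiplicities) are λ = 3 with multiplicity 4.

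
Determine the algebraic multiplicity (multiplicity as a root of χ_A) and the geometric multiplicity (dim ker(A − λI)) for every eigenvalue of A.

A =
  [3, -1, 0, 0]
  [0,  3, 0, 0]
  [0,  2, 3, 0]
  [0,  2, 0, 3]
λ = 3: alg = 4, geom = 3

Step 1 — factor the characteristic polynomial to read off the algebraic multiplicities:
  χ_A(x) = (x - 3)^4

Step 2 — compute geometric multiplicities via the rank-nullity identity g(λ) = n − rank(A − λI):
  rank(A − (3)·I) = 1, so dim ker(A − (3)·I) = n − 1 = 3

Summary:
  λ = 3: algebraic multiplicity = 4, geometric multiplicity = 3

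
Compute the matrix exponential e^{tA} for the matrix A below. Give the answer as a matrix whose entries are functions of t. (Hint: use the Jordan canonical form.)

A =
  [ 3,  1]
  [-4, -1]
e^{tA} =
  [2*t*exp(t) + exp(t), t*exp(t)]
  [-4*t*exp(t), -2*t*exp(t) + exp(t)]

Strategy: write A = P · J · P⁻¹ where J is a Jordan canonical form, so e^{tA} = P · e^{tJ} · P⁻¹, and e^{tJ} can be computed block-by-block.

A has Jordan form
J =
  [1, 1]
  [0, 1]
(up to reordering of blocks).

Per-block formulas:
  For a 2×2 Jordan block J_2(1): exp(t · J_2(1)) = e^(1t)·(I + t·N), where N is the 2×2 nilpotent shift.

After assembling e^{tJ} and conjugating by P, we get:

e^{tA} =
  [2*t*exp(t) + exp(t), t*exp(t)]
  [-4*t*exp(t), -2*t*exp(t) + exp(t)]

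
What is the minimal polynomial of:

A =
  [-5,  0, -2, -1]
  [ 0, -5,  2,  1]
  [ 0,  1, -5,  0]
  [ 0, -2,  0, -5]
x^3 + 15*x^2 + 75*x + 125

The characteristic polynomial is χ_A(x) = (x + 5)^4, so the eigenvalues are known. The minimal polynomial is
  m_A(x) = Π_λ (x − λ)^{k_λ}
where k_λ is the size of the *largest* Jordan block for λ (equivalently, the smallest k with (A − λI)^k v = 0 for every generalised eigenvector v of λ).

  λ = -5: largest Jordan block has size 3, contributing (x + 5)^3

So m_A(x) = (x + 5)^3 = x^3 + 15*x^2 + 75*x + 125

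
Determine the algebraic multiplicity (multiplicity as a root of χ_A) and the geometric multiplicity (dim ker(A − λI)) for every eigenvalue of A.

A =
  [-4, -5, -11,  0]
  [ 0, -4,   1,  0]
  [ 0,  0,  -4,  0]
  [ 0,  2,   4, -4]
λ = -4: alg = 4, geom = 2

Step 1 — factor the characteristic polynomial to read off the algebraic multiplicities:
  χ_A(x) = (x + 4)^4

Step 2 — compute geometric multiplicities via the rank-nullity identity g(λ) = n − rank(A − λI):
  rank(A − (-4)·I) = 2, so dim ker(A − (-4)·I) = n − 2 = 2

Summary:
  λ = -4: algebraic multiplicity = 4, geometric multiplicity = 2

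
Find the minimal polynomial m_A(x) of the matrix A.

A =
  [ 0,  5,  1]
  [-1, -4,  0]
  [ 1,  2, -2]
x^3 + 6*x^2 + 12*x + 8

The characteristic polynomial is χ_A(x) = (x + 2)^3, so the eigenvalues are known. The minimal polynomial is
  m_A(x) = Π_λ (x − λ)^{k_λ}
where k_λ is the size of the *largest* Jordan block for λ (equivalently, the smallest k with (A − λI)^k v = 0 for every generalised eigenvector v of λ).

  λ = -2: largest Jordan block has size 3, contributing (x + 2)^3

So m_A(x) = (x + 2)^3 = x^3 + 6*x^2 + 12*x + 8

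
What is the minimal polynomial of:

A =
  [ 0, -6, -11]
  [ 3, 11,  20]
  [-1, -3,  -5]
x^3 - 6*x^2 + 12*x - 8

The characteristic polynomial is χ_A(x) = (x - 2)^3, so the eigenvalues are known. The minimal polynomial is
  m_A(x) = Π_λ (x − λ)^{k_λ}
where k_λ is the size of the *largest* Jordan block for λ (equivalently, the smallest k with (A − λI)^k v = 0 for every generalised eigenvector v of λ).

  λ = 2: largest Jordan block has size 3, contributing (x − 2)^3

So m_A(x) = (x - 2)^3 = x^3 - 6*x^2 + 12*x - 8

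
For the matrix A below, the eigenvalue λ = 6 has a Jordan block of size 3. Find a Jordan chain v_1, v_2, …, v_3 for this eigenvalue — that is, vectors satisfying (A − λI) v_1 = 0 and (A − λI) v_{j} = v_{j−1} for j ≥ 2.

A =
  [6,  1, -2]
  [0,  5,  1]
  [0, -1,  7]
A Jordan chain for λ = 6 of length 3:
v_1 = (1, 0, 0)ᵀ
v_2 = (1, -1, -1)ᵀ
v_3 = (0, 1, 0)ᵀ

Let N = A − (6)·I. We want v_3 with N^3 v_3 = 0 but N^2 v_3 ≠ 0; then v_{j-1} := N · v_j for j = 3, …, 2.

Pick v_3 = (0, 1, 0)ᵀ.
Then v_2 = N · v_3 = (1, -1, -1)ᵀ.
Then v_1 = N · v_2 = (1, 0, 0)ᵀ.

Sanity check: (A − (6)·I) v_1 = (0, 0, 0)ᵀ = 0. ✓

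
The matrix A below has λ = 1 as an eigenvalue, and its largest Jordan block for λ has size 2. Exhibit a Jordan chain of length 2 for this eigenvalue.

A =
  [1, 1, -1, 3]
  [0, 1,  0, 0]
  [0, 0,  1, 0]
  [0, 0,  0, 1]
A Jordan chain for λ = 1 of length 2:
v_1 = (1, 0, 0, 0)ᵀ
v_2 = (0, 1, 0, 0)ᵀ

Let N = A − (1)·I. We want v_2 with N^2 v_2 = 0 but N^1 v_2 ≠ 0; then v_{j-1} := N · v_j for j = 2, …, 2.

Pick v_2 = (0, 1, 0, 0)ᵀ.
Then v_1 = N · v_2 = (1, 0, 0, 0)ᵀ.

Sanity check: (A − (1)·I) v_1 = (0, 0, 0, 0)ᵀ = 0. ✓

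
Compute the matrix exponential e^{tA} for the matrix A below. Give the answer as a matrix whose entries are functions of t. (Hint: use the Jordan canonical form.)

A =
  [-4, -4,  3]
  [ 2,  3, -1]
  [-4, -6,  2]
e^{tA} =
  [5 - 4*exp(t), 10*t - 14*exp(t) + 14, 5*t - 2*exp(t) + 2]
  [2*exp(t) - 2, -4*t + 7*exp(t) - 6, -2*t + exp(t) - 1]
  [4 - 4*exp(t), 8*t - 14*exp(t) + 14, 4*t - 2*exp(t) + 3]

Strategy: write A = P · J · P⁻¹ where J is a Jordan canonical form, so e^{tA} = P · e^{tJ} · P⁻¹, and e^{tJ} can be computed block-by-block.

A has Jordan form
J =
  [0, 1, 0]
  [0, 0, 0]
  [0, 0, 1]
(up to reordering of blocks).

Per-block formulas:
  For a 2×2 Jordan block J_2(0): exp(t · J_2(0)) = e^(0t)·(I + t·N), where N is the 2×2 nilpotent shift.
  For a 1×1 block at λ = 1: exp(t · [1]) = [e^(1t)].

After assembling e^{tJ} and conjugating by P, we get:

e^{tA} =
  [5 - 4*exp(t), 10*t - 14*exp(t) + 14, 5*t - 2*exp(t) + 2]
  [2*exp(t) - 2, -4*t + 7*exp(t) - 6, -2*t + exp(t) - 1]
  [4 - 4*exp(t), 8*t - 14*exp(t) + 14, 4*t - 2*exp(t) + 3]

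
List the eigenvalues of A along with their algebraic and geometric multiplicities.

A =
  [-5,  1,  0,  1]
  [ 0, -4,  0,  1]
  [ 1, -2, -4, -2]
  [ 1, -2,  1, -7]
λ = -5: alg = 4, geom = 2

Step 1 — factor the characteristic polynomial to read off the algebraic multiplicities:
  χ_A(x) = (x + 5)^4

Step 2 — compute geometric multiplicities via the rank-nullity identity g(λ) = n − rank(A − λI):
  rank(A − (-5)·I) = 2, so dim ker(A − (-5)·I) = n − 2 = 2

Summary:
  λ = -5: algebraic multiplicity = 4, geometric multiplicity = 2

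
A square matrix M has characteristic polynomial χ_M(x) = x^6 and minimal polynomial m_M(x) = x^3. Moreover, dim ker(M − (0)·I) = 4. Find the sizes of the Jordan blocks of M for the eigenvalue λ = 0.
Block sizes for λ = 0: [3, 1, 1, 1]

Step 1 — from the characteristic polynomial, algebraic multiplicity of λ = 0 is 6. From dim ker(M − (0)·I) = 4, there are exactly 4 Jordan blocks for λ = 0.
Step 2 — from the minimal polynomial, the factor (x − 0)^3 tells us the largest block for λ = 0 has size 3.
Step 3 — with total size 6, 4 blocks, and largest block 3, the block sizes (in nonincreasing order) are [3, 1, 1, 1].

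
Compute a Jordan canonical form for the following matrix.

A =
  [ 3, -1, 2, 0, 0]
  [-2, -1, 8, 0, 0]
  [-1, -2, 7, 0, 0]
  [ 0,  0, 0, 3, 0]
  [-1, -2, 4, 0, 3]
J_3(3) ⊕ J_1(3) ⊕ J_1(3)

The characteristic polynomial is
  det(x·I − A) = x^5 - 15*x^4 + 90*x^3 - 270*x^2 + 405*x - 243 = (x - 3)^5

Eigenvalues and multiplicities (the geometric multiplicity of λ is n − rank(A − λI), which equals the number of Jordan blocks for λ):
  λ = 3: algebraic multiplicity = 5, geometric multiplicity = 3

Determining the block sizes for each eigenvalue:
  λ = 3: with am = 5 and gm = 3, the partition is not yet determined (e.g. several partitions of 5 into 3 parts exist). Let N = A − (3)·I. Computing rank(N^1) = 2, rank(N^2) = 1, rank(N^3) = 0; the number of blocks of size ≥ j is rank(N^{j−1}) − rank(N^j), giving [3, 1, 1]. So we have 1 block(s) of size 3, 2 block(s) of size 1 → block sizes [3, 1, 1]

Assembling the blocks gives a Jordan form
J =
  [3, 1, 0, 0, 0]
  [0, 3, 1, 0, 0]
  [0, 0, 3, 0, 0]
  [0, 0, 0, 3, 0]
  [0, 0, 0, 0, 3]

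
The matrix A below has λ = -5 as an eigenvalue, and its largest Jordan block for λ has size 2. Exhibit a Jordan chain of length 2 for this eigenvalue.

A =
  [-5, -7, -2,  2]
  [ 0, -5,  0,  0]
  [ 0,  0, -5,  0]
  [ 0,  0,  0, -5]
A Jordan chain for λ = -5 of length 2:
v_1 = (-7, 0, 0, 0)ᵀ
v_2 = (0, 1, 0, 0)ᵀ

Let N = A − (-5)·I. We want v_2 with N^2 v_2 = 0 but N^1 v_2 ≠ 0; then v_{j-1} := N · v_j for j = 2, …, 2.

Pick v_2 = (0, 1, 0, 0)ᵀ.
Then v_1 = N · v_2 = (-7, 0, 0, 0)ᵀ.

Sanity check: (A − (-5)·I) v_1 = (0, 0, 0, 0)ᵀ = 0. ✓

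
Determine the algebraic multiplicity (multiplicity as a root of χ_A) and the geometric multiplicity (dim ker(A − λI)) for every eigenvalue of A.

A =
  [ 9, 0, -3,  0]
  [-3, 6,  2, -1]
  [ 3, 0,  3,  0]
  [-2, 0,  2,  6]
λ = 6: alg = 4, geom = 2

Step 1 — factor the characteristic polynomial to read off the algebraic multiplicities:
  χ_A(x) = (x - 6)^4

Step 2 — compute geometric multiplicities via the rank-nullity identity g(λ) = n − rank(A − λI):
  rank(A − (6)·I) = 2, so dim ker(A − (6)·I) = n − 2 = 2

Summary:
  λ = 6: algebraic multiplicity = 4, geometric multiplicity = 2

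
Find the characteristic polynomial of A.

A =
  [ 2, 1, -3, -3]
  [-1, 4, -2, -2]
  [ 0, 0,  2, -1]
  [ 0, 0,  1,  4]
x^4 - 12*x^3 + 54*x^2 - 108*x + 81

Expanding det(x·I − A) (e.g. by cofactor expansion or by noting that A is similar to its Jordan form J, which has the same characteristic polynomial as A) gives
  χ_A(x) = x^4 - 12*x^3 + 54*x^2 - 108*x + 81
which factors as (x - 3)^4. The eigenvalues (with algebraic multiplicities) are λ = 3 with multiplicity 4.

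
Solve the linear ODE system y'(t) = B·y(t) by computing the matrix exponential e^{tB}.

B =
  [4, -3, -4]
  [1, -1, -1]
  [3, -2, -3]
e^{tB} =
  [t^2/2 + 4*t + 1, -t^2/2 - 3*t, -t^2/2 - 4*t]
  [t, 1 - t, -t]
  [t^2/2 + 3*t, -t^2/2 - 2*t, -t^2/2 - 3*t + 1]

Strategy: write B = P · J · P⁻¹ where J is a Jordan canonical form, so e^{tB} = P · e^{tJ} · P⁻¹, and e^{tJ} can be computed block-by-block.

B has Jordan form
J =
  [0, 1, 0]
  [0, 0, 1]
  [0, 0, 0]
(up to reordering of blocks).

Per-block formulas:
  For a 3×3 Jordan block J_3(0): exp(t · J_3(0)) = e^(0t)·(I + t·N + (t^2/2)·N^2), where N is the 3×3 nilpotent shift.

After assembling e^{tJ} and conjugating by P, we get:

e^{tB} =
  [t^2/2 + 4*t + 1, -t^2/2 - 3*t, -t^2/2 - 4*t]
  [t, 1 - t, -t]
  [t^2/2 + 3*t, -t^2/2 - 2*t, -t^2/2 - 3*t + 1]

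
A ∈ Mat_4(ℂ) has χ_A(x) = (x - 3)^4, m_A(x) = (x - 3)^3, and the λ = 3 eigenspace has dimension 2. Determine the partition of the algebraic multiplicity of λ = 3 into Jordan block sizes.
Block sizes for λ = 3: [3, 1]

Step 1 — from the characteristic polynomial, algebraic multiplicity of λ = 3 is 4. From dim ker(A − (3)·I) = 2, there are exactly 2 Jordan blocks for λ = 3.
Step 2 — from the minimal polynomial, the factor (x − 3)^3 tells us the largest block for λ = 3 has size 3.
Step 3 — with total size 4, 2 blocks, and largest block 3, the block sizes (in nonincreasing order) are [3, 1].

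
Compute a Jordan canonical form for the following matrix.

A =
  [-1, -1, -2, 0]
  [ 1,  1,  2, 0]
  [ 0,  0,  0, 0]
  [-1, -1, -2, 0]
J_2(0) ⊕ J_1(0) ⊕ J_1(0)

The characteristic polynomial is
  det(x·I − A) = x^4

Eigenvalues and multiplicities (the geometric multiplicity of λ is n − rank(A − λI), which equals the number of Jordan blocks for λ):
  λ = 0: algebraic multiplicity = 4, geometric multiplicity = 3

Determining the block sizes for each eigenvalue:
  λ = 0: 3 blocks summing to 4 forces exactly one block of size 2 and the rest size 1 → block sizes [2, 1, 1]

Assembling the blocks gives a Jordan form
J =
  [0, 1, 0, 0]
  [0, 0, 0, 0]
  [0, 0, 0, 0]
  [0, 0, 0, 0]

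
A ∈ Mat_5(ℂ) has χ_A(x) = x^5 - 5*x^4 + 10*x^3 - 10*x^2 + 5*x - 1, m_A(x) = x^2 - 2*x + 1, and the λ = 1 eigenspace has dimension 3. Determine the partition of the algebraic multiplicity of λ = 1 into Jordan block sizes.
Block sizes for λ = 1: [2, 2, 1]

Step 1 — from the characteristic polynomial, algebraic multiplicity of λ = 1 is 5. From dim ker(A − (1)·I) = 3, there are exactly 3 Jordan blocks for λ = 1.
Step 2 — from the minimal polynomial, the factor (x − 1)^2 tells us the largest block for λ = 1 has size 2.
Step 3 — with total size 5, 3 blocks, and largest block 2, the block sizes (in nonincreasing order) are [2, 2, 1].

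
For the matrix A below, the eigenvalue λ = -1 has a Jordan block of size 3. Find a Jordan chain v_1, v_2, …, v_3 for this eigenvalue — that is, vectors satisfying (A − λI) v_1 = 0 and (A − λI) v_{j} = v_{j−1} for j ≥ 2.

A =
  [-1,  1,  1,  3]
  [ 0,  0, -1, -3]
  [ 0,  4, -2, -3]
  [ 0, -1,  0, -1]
A Jordan chain for λ = -1 of length 3:
v_1 = (2, 0, 3, -1)ᵀ
v_2 = (1, 1, 4, -1)ᵀ
v_3 = (0, 1, 0, 0)ᵀ

Let N = A − (-1)·I. We want v_3 with N^3 v_3 = 0 but N^2 v_3 ≠ 0; then v_{j-1} := N · v_j for j = 3, …, 2.

Pick v_3 = (0, 1, 0, 0)ᵀ.
Then v_2 = N · v_3 = (1, 1, 4, -1)ᵀ.
Then v_1 = N · v_2 = (2, 0, 3, -1)ᵀ.

Sanity check: (A − (-1)·I) v_1 = (0, 0, 0, 0)ᵀ = 0. ✓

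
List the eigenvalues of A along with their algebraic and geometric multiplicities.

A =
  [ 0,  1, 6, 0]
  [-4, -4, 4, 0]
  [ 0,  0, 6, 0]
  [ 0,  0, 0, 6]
λ = -2: alg = 2, geom = 1; λ = 6: alg = 2, geom = 2

Step 1 — factor the characteristic polynomial to read off the algebraic multiplicities:
  χ_A(x) = (x - 6)^2*(x + 2)^2

Step 2 — compute geometric multiplicities via the rank-nullity identity g(λ) = n − rank(A − λI):
  rank(A − (-2)·I) = 3, so dim ker(A − (-2)·I) = n − 3 = 1
  rank(A − (6)·I) = 2, so dim ker(A − (6)·I) = n − 2 = 2

Summary:
  λ = -2: algebraic multiplicity = 2, geometric multiplicity = 1
  λ = 6: algebraic multiplicity = 2, geometric multiplicity = 2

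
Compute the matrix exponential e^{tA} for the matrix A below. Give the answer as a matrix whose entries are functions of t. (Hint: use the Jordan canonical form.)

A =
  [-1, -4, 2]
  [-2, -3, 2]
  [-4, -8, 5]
e^{tA} =
  [exp(-t), -2*exp(t) + 2*exp(-t), exp(t) - exp(-t)]
  [-exp(t) + exp(-t), -exp(t) + 2*exp(-t), exp(t) - exp(-t)]
  [-2*exp(t) + 2*exp(-t), -4*exp(t) + 4*exp(-t), 3*exp(t) - 2*exp(-t)]

Strategy: write A = P · J · P⁻¹ where J is a Jordan canonical form, so e^{tA} = P · e^{tJ} · P⁻¹, and e^{tJ} can be computed block-by-block.

A has Jordan form
J =
  [-1, 0, 0]
  [ 0, 1, 0]
  [ 0, 0, 1]
(up to reordering of blocks).

Per-block formulas:
  For a 1×1 block at λ = 1: exp(t · [1]) = [e^(1t)].
  For a 1×1 block at λ = -1: exp(t · [-1]) = [e^(-1t)].

After assembling e^{tJ} and conjugating by P, we get:

e^{tA} =
  [exp(-t), -2*exp(t) + 2*exp(-t), exp(t) - exp(-t)]
  [-exp(t) + exp(-t), -exp(t) + 2*exp(-t), exp(t) - exp(-t)]
  [-2*exp(t) + 2*exp(-t), -4*exp(t) + 4*exp(-t), 3*exp(t) - 2*exp(-t)]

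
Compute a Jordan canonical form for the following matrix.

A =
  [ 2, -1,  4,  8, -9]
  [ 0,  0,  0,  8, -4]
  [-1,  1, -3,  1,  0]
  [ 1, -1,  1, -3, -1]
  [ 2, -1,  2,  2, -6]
J_3(-2) ⊕ J_2(-2)

The characteristic polynomial is
  det(x·I − A) = x^5 + 10*x^4 + 40*x^3 + 80*x^2 + 80*x + 32 = (x + 2)^5

Eigenvalues and multiplicities (the geometric multiplicity of λ is n − rank(A − λI), which equals the number of Jordan blocks for λ):
  λ = -2: algebraic multiplicity = 5, geometric multiplicity = 2

Determining the block sizes for each eigenvalue:
  λ = -2: with am = 5 and gm = 2, the partition is not yet determined (e.g. several partitions of 5 into 2 parts exist). Let N = A − (-2)·I. Computing rank(N^1) = 3, rank(N^2) = 1, rank(N^3) = 0; the number of blocks of size ≥ j is rank(N^{j−1}) − rank(N^j), giving [2, 2, 1]. So we have 1 block(s) of size 3, 1 block(s) of size 2 → block sizes [3, 2]

Assembling the blocks gives a Jordan form
J =
  [-2,  1,  0,  0,  0]
  [ 0, -2,  1,  0,  0]
  [ 0,  0, -2,  0,  0]
  [ 0,  0,  0, -2,  1]
  [ 0,  0,  0,  0, -2]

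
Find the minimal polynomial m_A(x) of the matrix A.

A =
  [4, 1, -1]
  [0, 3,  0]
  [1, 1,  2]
x^2 - 6*x + 9

The characteristic polynomial is χ_A(x) = (x - 3)^3, so the eigenvalues are known. The minimal polynomial is
  m_A(x) = Π_λ (x − λ)^{k_λ}
where k_λ is the size of the *largest* Jordan block for λ (equivalently, the smallest k with (A − λI)^k v = 0 for every generalised eigenvector v of λ).

  λ = 3: largest Jordan block has size 2, contributing (x − 3)^2

So m_A(x) = (x - 3)^2 = x^2 - 6*x + 9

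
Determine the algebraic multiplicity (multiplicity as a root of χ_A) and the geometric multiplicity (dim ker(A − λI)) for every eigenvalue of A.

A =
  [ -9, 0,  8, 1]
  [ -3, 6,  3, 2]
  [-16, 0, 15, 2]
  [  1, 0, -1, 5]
λ = -1: alg = 1, geom = 1; λ = 6: alg = 3, geom = 1

Step 1 — factor the characteristic polynomial to read off the algebraic multiplicities:
  χ_A(x) = (x - 6)^3*(x + 1)

Step 2 — compute geometric multiplicities via the rank-nullity identity g(λ) = n − rank(A − λI):
  rank(A − (-1)·I) = 3, so dim ker(A − (-1)·I) = n − 3 = 1
  rank(A − (6)·I) = 3, so dim ker(A − (6)·I) = n − 3 = 1

Summary:
  λ = -1: algebraic multiplicity = 1, geometric multiplicity = 1
  λ = 6: algebraic multiplicity = 3, geometric multiplicity = 1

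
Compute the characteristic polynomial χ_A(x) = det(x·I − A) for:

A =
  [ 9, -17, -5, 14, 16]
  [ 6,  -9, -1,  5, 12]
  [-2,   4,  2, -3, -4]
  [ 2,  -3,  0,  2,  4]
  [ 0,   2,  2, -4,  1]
x^5 - 5*x^4 + 10*x^3 - 10*x^2 + 5*x - 1

Expanding det(x·I − A) (e.g. by cofactor expansion or by noting that A is similar to its Jordan form J, which has the same characteristic polynomial as A) gives
  χ_A(x) = x^5 - 5*x^4 + 10*x^3 - 10*x^2 + 5*x - 1
which factors as (x - 1)^5. The eigenvalues (with algebraic multiplicities) are λ = 1 with multiplicity 5.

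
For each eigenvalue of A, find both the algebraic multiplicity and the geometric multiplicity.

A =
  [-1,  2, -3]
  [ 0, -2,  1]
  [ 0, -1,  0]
λ = -1: alg = 3, geom = 1

Step 1 — factor the characteristic polynomial to read off the algebraic multiplicities:
  χ_A(x) = (x + 1)^3

Step 2 — compute geometric multiplicities via the rank-nullity identity g(λ) = n − rank(A − λI):
  rank(A − (-1)·I) = 2, so dim ker(A − (-1)·I) = n − 2 = 1

Summary:
  λ = -1: algebraic multiplicity = 3, geometric multiplicity = 1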